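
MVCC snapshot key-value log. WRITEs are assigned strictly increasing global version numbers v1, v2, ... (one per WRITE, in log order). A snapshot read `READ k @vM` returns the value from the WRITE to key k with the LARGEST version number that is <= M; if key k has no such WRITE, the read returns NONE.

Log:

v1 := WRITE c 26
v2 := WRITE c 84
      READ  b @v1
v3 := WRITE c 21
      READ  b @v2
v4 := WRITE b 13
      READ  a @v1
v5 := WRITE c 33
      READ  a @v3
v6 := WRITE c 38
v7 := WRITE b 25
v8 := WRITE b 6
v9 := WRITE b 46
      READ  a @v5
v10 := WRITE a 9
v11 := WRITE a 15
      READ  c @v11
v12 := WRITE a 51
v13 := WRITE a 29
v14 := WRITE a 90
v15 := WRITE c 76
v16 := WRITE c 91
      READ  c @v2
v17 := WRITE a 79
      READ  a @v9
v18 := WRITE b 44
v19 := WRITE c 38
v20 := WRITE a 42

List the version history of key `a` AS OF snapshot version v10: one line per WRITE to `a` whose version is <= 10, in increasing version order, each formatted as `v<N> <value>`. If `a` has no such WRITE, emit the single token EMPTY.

Scan writes for key=a with version <= 10:
  v1 WRITE c 26 -> skip
  v2 WRITE c 84 -> skip
  v3 WRITE c 21 -> skip
  v4 WRITE b 13 -> skip
  v5 WRITE c 33 -> skip
  v6 WRITE c 38 -> skip
  v7 WRITE b 25 -> skip
  v8 WRITE b 6 -> skip
  v9 WRITE b 46 -> skip
  v10 WRITE a 9 -> keep
  v11 WRITE a 15 -> drop (> snap)
  v12 WRITE a 51 -> drop (> snap)
  v13 WRITE a 29 -> drop (> snap)
  v14 WRITE a 90 -> drop (> snap)
  v15 WRITE c 76 -> skip
  v16 WRITE c 91 -> skip
  v17 WRITE a 79 -> drop (> snap)
  v18 WRITE b 44 -> skip
  v19 WRITE c 38 -> skip
  v20 WRITE a 42 -> drop (> snap)
Collected: [(10, 9)]

Answer: v10 9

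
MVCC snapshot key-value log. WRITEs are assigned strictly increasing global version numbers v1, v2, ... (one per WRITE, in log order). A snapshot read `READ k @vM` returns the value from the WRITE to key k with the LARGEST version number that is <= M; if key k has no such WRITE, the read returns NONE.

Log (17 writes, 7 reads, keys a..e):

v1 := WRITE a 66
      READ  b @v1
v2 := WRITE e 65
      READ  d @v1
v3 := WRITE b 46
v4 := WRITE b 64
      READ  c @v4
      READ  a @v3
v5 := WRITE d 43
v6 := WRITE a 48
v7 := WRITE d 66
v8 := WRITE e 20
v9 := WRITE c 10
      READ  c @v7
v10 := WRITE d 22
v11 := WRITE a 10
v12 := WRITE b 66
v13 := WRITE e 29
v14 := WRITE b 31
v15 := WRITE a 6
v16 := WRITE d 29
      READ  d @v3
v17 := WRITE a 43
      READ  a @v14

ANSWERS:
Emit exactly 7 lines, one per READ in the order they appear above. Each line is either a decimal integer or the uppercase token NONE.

Answer: NONE
NONE
NONE
66
NONE
NONE
10

Derivation:
v1: WRITE a=66  (a history now [(1, 66)])
READ b @v1: history=[] -> no version <= 1 -> NONE
v2: WRITE e=65  (e history now [(2, 65)])
READ d @v1: history=[] -> no version <= 1 -> NONE
v3: WRITE b=46  (b history now [(3, 46)])
v4: WRITE b=64  (b history now [(3, 46), (4, 64)])
READ c @v4: history=[] -> no version <= 4 -> NONE
READ a @v3: history=[(1, 66)] -> pick v1 -> 66
v5: WRITE d=43  (d history now [(5, 43)])
v6: WRITE a=48  (a history now [(1, 66), (6, 48)])
v7: WRITE d=66  (d history now [(5, 43), (7, 66)])
v8: WRITE e=20  (e history now [(2, 65), (8, 20)])
v9: WRITE c=10  (c history now [(9, 10)])
READ c @v7: history=[(9, 10)] -> no version <= 7 -> NONE
v10: WRITE d=22  (d history now [(5, 43), (7, 66), (10, 22)])
v11: WRITE a=10  (a history now [(1, 66), (6, 48), (11, 10)])
v12: WRITE b=66  (b history now [(3, 46), (4, 64), (12, 66)])
v13: WRITE e=29  (e history now [(2, 65), (8, 20), (13, 29)])
v14: WRITE b=31  (b history now [(3, 46), (4, 64), (12, 66), (14, 31)])
v15: WRITE a=6  (a history now [(1, 66), (6, 48), (11, 10), (15, 6)])
v16: WRITE d=29  (d history now [(5, 43), (7, 66), (10, 22), (16, 29)])
READ d @v3: history=[(5, 43), (7, 66), (10, 22), (16, 29)] -> no version <= 3 -> NONE
v17: WRITE a=43  (a history now [(1, 66), (6, 48), (11, 10), (15, 6), (17, 43)])
READ a @v14: history=[(1, 66), (6, 48), (11, 10), (15, 6), (17, 43)] -> pick v11 -> 10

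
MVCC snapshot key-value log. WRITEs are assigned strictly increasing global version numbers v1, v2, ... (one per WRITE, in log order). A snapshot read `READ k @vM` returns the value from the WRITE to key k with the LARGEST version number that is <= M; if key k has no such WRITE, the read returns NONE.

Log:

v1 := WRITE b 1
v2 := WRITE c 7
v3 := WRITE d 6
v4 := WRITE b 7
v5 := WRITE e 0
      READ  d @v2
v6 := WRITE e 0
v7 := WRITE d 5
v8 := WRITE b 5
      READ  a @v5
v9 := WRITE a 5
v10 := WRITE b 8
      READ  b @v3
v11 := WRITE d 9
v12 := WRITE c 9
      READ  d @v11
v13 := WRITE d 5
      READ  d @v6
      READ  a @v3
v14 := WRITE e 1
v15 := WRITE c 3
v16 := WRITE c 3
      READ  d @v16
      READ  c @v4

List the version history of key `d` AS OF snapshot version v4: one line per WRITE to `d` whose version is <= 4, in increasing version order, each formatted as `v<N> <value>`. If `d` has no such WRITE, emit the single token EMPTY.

Scan writes for key=d with version <= 4:
  v1 WRITE b 1 -> skip
  v2 WRITE c 7 -> skip
  v3 WRITE d 6 -> keep
  v4 WRITE b 7 -> skip
  v5 WRITE e 0 -> skip
  v6 WRITE e 0 -> skip
  v7 WRITE d 5 -> drop (> snap)
  v8 WRITE b 5 -> skip
  v9 WRITE a 5 -> skip
  v10 WRITE b 8 -> skip
  v11 WRITE d 9 -> drop (> snap)
  v12 WRITE c 9 -> skip
  v13 WRITE d 5 -> drop (> snap)
  v14 WRITE e 1 -> skip
  v15 WRITE c 3 -> skip
  v16 WRITE c 3 -> skip
Collected: [(3, 6)]

Answer: v3 6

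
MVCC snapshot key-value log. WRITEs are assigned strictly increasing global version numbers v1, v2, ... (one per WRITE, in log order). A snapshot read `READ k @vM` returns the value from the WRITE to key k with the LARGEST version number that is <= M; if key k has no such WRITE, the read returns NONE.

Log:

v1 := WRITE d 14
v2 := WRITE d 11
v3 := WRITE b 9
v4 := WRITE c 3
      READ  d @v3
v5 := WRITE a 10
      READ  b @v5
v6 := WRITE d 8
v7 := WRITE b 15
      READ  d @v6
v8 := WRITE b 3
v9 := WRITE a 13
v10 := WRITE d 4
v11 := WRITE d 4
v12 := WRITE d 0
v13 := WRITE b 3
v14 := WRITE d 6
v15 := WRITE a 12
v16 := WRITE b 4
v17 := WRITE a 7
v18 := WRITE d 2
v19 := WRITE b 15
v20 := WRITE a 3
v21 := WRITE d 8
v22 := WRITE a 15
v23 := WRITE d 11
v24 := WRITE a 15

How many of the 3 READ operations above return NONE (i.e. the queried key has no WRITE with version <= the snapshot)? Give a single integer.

Answer: 0

Derivation:
v1: WRITE d=14  (d history now [(1, 14)])
v2: WRITE d=11  (d history now [(1, 14), (2, 11)])
v3: WRITE b=9  (b history now [(3, 9)])
v4: WRITE c=3  (c history now [(4, 3)])
READ d @v3: history=[(1, 14), (2, 11)] -> pick v2 -> 11
v5: WRITE a=10  (a history now [(5, 10)])
READ b @v5: history=[(3, 9)] -> pick v3 -> 9
v6: WRITE d=8  (d history now [(1, 14), (2, 11), (6, 8)])
v7: WRITE b=15  (b history now [(3, 9), (7, 15)])
READ d @v6: history=[(1, 14), (2, 11), (6, 8)] -> pick v6 -> 8
v8: WRITE b=3  (b history now [(3, 9), (7, 15), (8, 3)])
v9: WRITE a=13  (a history now [(5, 10), (9, 13)])
v10: WRITE d=4  (d history now [(1, 14), (2, 11), (6, 8), (10, 4)])
v11: WRITE d=4  (d history now [(1, 14), (2, 11), (6, 8), (10, 4), (11, 4)])
v12: WRITE d=0  (d history now [(1, 14), (2, 11), (6, 8), (10, 4), (11, 4), (12, 0)])
v13: WRITE b=3  (b history now [(3, 9), (7, 15), (8, 3), (13, 3)])
v14: WRITE d=6  (d history now [(1, 14), (2, 11), (6, 8), (10, 4), (11, 4), (12, 0), (14, 6)])
v15: WRITE a=12  (a history now [(5, 10), (9, 13), (15, 12)])
v16: WRITE b=4  (b history now [(3, 9), (7, 15), (8, 3), (13, 3), (16, 4)])
v17: WRITE a=7  (a history now [(5, 10), (9, 13), (15, 12), (17, 7)])
v18: WRITE d=2  (d history now [(1, 14), (2, 11), (6, 8), (10, 4), (11, 4), (12, 0), (14, 6), (18, 2)])
v19: WRITE b=15  (b history now [(3, 9), (7, 15), (8, 3), (13, 3), (16, 4), (19, 15)])
v20: WRITE a=3  (a history now [(5, 10), (9, 13), (15, 12), (17, 7), (20, 3)])
v21: WRITE d=8  (d history now [(1, 14), (2, 11), (6, 8), (10, 4), (11, 4), (12, 0), (14, 6), (18, 2), (21, 8)])
v22: WRITE a=15  (a history now [(5, 10), (9, 13), (15, 12), (17, 7), (20, 3), (22, 15)])
v23: WRITE d=11  (d history now [(1, 14), (2, 11), (6, 8), (10, 4), (11, 4), (12, 0), (14, 6), (18, 2), (21, 8), (23, 11)])
v24: WRITE a=15  (a history now [(5, 10), (9, 13), (15, 12), (17, 7), (20, 3), (22, 15), (24, 15)])
Read results in order: ['11', '9', '8']
NONE count = 0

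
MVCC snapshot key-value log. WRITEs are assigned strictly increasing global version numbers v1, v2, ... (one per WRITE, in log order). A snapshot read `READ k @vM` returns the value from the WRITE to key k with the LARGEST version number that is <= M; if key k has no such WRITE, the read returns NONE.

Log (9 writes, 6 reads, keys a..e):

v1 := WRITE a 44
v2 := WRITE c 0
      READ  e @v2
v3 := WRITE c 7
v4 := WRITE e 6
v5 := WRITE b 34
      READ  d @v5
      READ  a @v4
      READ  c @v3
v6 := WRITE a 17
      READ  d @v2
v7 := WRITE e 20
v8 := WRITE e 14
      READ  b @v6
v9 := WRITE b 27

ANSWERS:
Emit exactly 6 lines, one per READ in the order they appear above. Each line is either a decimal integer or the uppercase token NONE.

v1: WRITE a=44  (a history now [(1, 44)])
v2: WRITE c=0  (c history now [(2, 0)])
READ e @v2: history=[] -> no version <= 2 -> NONE
v3: WRITE c=7  (c history now [(2, 0), (3, 7)])
v4: WRITE e=6  (e history now [(4, 6)])
v5: WRITE b=34  (b history now [(5, 34)])
READ d @v5: history=[] -> no version <= 5 -> NONE
READ a @v4: history=[(1, 44)] -> pick v1 -> 44
READ c @v3: history=[(2, 0), (3, 7)] -> pick v3 -> 7
v6: WRITE a=17  (a history now [(1, 44), (6, 17)])
READ d @v2: history=[] -> no version <= 2 -> NONE
v7: WRITE e=20  (e history now [(4, 6), (7, 20)])
v8: WRITE e=14  (e history now [(4, 6), (7, 20), (8, 14)])
READ b @v6: history=[(5, 34)] -> pick v5 -> 34
v9: WRITE b=27  (b history now [(5, 34), (9, 27)])

Answer: NONE
NONE
44
7
NONE
34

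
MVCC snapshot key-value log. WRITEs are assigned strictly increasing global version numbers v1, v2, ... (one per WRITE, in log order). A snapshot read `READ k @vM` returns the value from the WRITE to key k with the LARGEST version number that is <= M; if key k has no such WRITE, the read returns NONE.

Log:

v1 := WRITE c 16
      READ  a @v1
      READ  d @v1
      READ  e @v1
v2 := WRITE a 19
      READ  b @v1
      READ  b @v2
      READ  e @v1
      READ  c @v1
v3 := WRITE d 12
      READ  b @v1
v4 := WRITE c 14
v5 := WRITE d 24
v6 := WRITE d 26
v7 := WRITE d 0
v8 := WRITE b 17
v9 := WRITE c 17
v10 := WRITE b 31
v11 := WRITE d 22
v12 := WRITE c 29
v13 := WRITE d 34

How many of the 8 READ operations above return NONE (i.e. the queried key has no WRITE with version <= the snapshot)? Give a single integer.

v1: WRITE c=16  (c history now [(1, 16)])
READ a @v1: history=[] -> no version <= 1 -> NONE
READ d @v1: history=[] -> no version <= 1 -> NONE
READ e @v1: history=[] -> no version <= 1 -> NONE
v2: WRITE a=19  (a history now [(2, 19)])
READ b @v1: history=[] -> no version <= 1 -> NONE
READ b @v2: history=[] -> no version <= 2 -> NONE
READ e @v1: history=[] -> no version <= 1 -> NONE
READ c @v1: history=[(1, 16)] -> pick v1 -> 16
v3: WRITE d=12  (d history now [(3, 12)])
READ b @v1: history=[] -> no version <= 1 -> NONE
v4: WRITE c=14  (c history now [(1, 16), (4, 14)])
v5: WRITE d=24  (d history now [(3, 12), (5, 24)])
v6: WRITE d=26  (d history now [(3, 12), (5, 24), (6, 26)])
v7: WRITE d=0  (d history now [(3, 12), (5, 24), (6, 26), (7, 0)])
v8: WRITE b=17  (b history now [(8, 17)])
v9: WRITE c=17  (c history now [(1, 16), (4, 14), (9, 17)])
v10: WRITE b=31  (b history now [(8, 17), (10, 31)])
v11: WRITE d=22  (d history now [(3, 12), (5, 24), (6, 26), (7, 0), (11, 22)])
v12: WRITE c=29  (c history now [(1, 16), (4, 14), (9, 17), (12, 29)])
v13: WRITE d=34  (d history now [(3, 12), (5, 24), (6, 26), (7, 0), (11, 22), (13, 34)])
Read results in order: ['NONE', 'NONE', 'NONE', 'NONE', 'NONE', 'NONE', '16', 'NONE']
NONE count = 7

Answer: 7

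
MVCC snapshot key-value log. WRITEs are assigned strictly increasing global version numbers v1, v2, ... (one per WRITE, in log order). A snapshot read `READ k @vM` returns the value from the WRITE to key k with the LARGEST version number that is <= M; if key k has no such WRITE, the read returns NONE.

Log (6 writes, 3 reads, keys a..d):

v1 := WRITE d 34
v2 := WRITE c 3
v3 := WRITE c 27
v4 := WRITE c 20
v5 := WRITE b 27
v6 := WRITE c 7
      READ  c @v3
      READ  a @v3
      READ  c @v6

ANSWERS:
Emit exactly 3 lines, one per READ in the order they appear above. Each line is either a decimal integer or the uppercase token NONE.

Answer: 27
NONE
7

Derivation:
v1: WRITE d=34  (d history now [(1, 34)])
v2: WRITE c=3  (c history now [(2, 3)])
v3: WRITE c=27  (c history now [(2, 3), (3, 27)])
v4: WRITE c=20  (c history now [(2, 3), (3, 27), (4, 20)])
v5: WRITE b=27  (b history now [(5, 27)])
v6: WRITE c=7  (c history now [(2, 3), (3, 27), (4, 20), (6, 7)])
READ c @v3: history=[(2, 3), (3, 27), (4, 20), (6, 7)] -> pick v3 -> 27
READ a @v3: history=[] -> no version <= 3 -> NONE
READ c @v6: history=[(2, 3), (3, 27), (4, 20), (6, 7)] -> pick v6 -> 7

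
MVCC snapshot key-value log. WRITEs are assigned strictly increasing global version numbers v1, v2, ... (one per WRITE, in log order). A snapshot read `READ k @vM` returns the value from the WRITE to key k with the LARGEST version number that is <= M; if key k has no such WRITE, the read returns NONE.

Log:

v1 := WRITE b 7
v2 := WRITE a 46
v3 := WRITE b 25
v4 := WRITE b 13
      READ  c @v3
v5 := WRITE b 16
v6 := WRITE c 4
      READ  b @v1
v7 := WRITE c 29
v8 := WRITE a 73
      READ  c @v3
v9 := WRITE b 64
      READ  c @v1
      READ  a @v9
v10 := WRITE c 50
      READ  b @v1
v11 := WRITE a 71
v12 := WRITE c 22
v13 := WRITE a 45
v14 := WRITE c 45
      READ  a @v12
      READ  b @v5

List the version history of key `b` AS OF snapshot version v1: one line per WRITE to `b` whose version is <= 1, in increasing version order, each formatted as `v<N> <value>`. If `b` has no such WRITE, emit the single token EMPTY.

Scan writes for key=b with version <= 1:
  v1 WRITE b 7 -> keep
  v2 WRITE a 46 -> skip
  v3 WRITE b 25 -> drop (> snap)
  v4 WRITE b 13 -> drop (> snap)
  v5 WRITE b 16 -> drop (> snap)
  v6 WRITE c 4 -> skip
  v7 WRITE c 29 -> skip
  v8 WRITE a 73 -> skip
  v9 WRITE b 64 -> drop (> snap)
  v10 WRITE c 50 -> skip
  v11 WRITE a 71 -> skip
  v12 WRITE c 22 -> skip
  v13 WRITE a 45 -> skip
  v14 WRITE c 45 -> skip
Collected: [(1, 7)]

Answer: v1 7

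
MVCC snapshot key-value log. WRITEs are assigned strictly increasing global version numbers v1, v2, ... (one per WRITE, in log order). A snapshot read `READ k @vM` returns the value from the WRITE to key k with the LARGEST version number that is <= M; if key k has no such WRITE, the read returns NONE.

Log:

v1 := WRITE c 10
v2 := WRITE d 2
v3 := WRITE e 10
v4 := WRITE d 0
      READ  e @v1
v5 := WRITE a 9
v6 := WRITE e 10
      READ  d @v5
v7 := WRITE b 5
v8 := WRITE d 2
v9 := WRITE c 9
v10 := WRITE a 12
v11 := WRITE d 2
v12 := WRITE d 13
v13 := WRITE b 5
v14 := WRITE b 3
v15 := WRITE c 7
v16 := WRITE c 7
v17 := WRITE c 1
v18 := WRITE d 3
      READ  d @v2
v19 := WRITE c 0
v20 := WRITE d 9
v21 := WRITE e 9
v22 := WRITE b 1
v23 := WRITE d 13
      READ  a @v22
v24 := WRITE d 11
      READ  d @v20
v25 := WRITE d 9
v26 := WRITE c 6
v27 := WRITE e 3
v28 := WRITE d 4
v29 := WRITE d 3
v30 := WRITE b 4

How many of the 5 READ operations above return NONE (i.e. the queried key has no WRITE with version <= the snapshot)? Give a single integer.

Answer: 1

Derivation:
v1: WRITE c=10  (c history now [(1, 10)])
v2: WRITE d=2  (d history now [(2, 2)])
v3: WRITE e=10  (e history now [(3, 10)])
v4: WRITE d=0  (d history now [(2, 2), (4, 0)])
READ e @v1: history=[(3, 10)] -> no version <= 1 -> NONE
v5: WRITE a=9  (a history now [(5, 9)])
v6: WRITE e=10  (e history now [(3, 10), (6, 10)])
READ d @v5: history=[(2, 2), (4, 0)] -> pick v4 -> 0
v7: WRITE b=5  (b history now [(7, 5)])
v8: WRITE d=2  (d history now [(2, 2), (4, 0), (8, 2)])
v9: WRITE c=9  (c history now [(1, 10), (9, 9)])
v10: WRITE a=12  (a history now [(5, 9), (10, 12)])
v11: WRITE d=2  (d history now [(2, 2), (4, 0), (8, 2), (11, 2)])
v12: WRITE d=13  (d history now [(2, 2), (4, 0), (8, 2), (11, 2), (12, 13)])
v13: WRITE b=5  (b history now [(7, 5), (13, 5)])
v14: WRITE b=3  (b history now [(7, 5), (13, 5), (14, 3)])
v15: WRITE c=7  (c history now [(1, 10), (9, 9), (15, 7)])
v16: WRITE c=7  (c history now [(1, 10), (9, 9), (15, 7), (16, 7)])
v17: WRITE c=1  (c history now [(1, 10), (9, 9), (15, 7), (16, 7), (17, 1)])
v18: WRITE d=3  (d history now [(2, 2), (4, 0), (8, 2), (11, 2), (12, 13), (18, 3)])
READ d @v2: history=[(2, 2), (4, 0), (8, 2), (11, 2), (12, 13), (18, 3)] -> pick v2 -> 2
v19: WRITE c=0  (c history now [(1, 10), (9, 9), (15, 7), (16, 7), (17, 1), (19, 0)])
v20: WRITE d=9  (d history now [(2, 2), (4, 0), (8, 2), (11, 2), (12, 13), (18, 3), (20, 9)])
v21: WRITE e=9  (e history now [(3, 10), (6, 10), (21, 9)])
v22: WRITE b=1  (b history now [(7, 5), (13, 5), (14, 3), (22, 1)])
v23: WRITE d=13  (d history now [(2, 2), (4, 0), (8, 2), (11, 2), (12, 13), (18, 3), (20, 9), (23, 13)])
READ a @v22: history=[(5, 9), (10, 12)] -> pick v10 -> 12
v24: WRITE d=11  (d history now [(2, 2), (4, 0), (8, 2), (11, 2), (12, 13), (18, 3), (20, 9), (23, 13), (24, 11)])
READ d @v20: history=[(2, 2), (4, 0), (8, 2), (11, 2), (12, 13), (18, 3), (20, 9), (23, 13), (24, 11)] -> pick v20 -> 9
v25: WRITE d=9  (d history now [(2, 2), (4, 0), (8, 2), (11, 2), (12, 13), (18, 3), (20, 9), (23, 13), (24, 11), (25, 9)])
v26: WRITE c=6  (c history now [(1, 10), (9, 9), (15, 7), (16, 7), (17, 1), (19, 0), (26, 6)])
v27: WRITE e=3  (e history now [(3, 10), (6, 10), (21, 9), (27, 3)])
v28: WRITE d=4  (d history now [(2, 2), (4, 0), (8, 2), (11, 2), (12, 13), (18, 3), (20, 9), (23, 13), (24, 11), (25, 9), (28, 4)])
v29: WRITE d=3  (d history now [(2, 2), (4, 0), (8, 2), (11, 2), (12, 13), (18, 3), (20, 9), (23, 13), (24, 11), (25, 9), (28, 4), (29, 3)])
v30: WRITE b=4  (b history now [(7, 5), (13, 5), (14, 3), (22, 1), (30, 4)])
Read results in order: ['NONE', '0', '2', '12', '9']
NONE count = 1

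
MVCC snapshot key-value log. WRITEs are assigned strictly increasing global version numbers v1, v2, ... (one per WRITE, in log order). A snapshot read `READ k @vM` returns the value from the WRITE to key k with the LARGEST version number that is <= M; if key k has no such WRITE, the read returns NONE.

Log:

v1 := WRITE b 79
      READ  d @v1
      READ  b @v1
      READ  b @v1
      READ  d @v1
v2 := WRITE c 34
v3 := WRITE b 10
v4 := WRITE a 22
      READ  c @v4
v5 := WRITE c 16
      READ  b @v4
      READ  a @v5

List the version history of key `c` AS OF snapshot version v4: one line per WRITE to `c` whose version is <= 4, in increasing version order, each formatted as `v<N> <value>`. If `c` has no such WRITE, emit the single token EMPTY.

Scan writes for key=c with version <= 4:
  v1 WRITE b 79 -> skip
  v2 WRITE c 34 -> keep
  v3 WRITE b 10 -> skip
  v4 WRITE a 22 -> skip
  v5 WRITE c 16 -> drop (> snap)
Collected: [(2, 34)]

Answer: v2 34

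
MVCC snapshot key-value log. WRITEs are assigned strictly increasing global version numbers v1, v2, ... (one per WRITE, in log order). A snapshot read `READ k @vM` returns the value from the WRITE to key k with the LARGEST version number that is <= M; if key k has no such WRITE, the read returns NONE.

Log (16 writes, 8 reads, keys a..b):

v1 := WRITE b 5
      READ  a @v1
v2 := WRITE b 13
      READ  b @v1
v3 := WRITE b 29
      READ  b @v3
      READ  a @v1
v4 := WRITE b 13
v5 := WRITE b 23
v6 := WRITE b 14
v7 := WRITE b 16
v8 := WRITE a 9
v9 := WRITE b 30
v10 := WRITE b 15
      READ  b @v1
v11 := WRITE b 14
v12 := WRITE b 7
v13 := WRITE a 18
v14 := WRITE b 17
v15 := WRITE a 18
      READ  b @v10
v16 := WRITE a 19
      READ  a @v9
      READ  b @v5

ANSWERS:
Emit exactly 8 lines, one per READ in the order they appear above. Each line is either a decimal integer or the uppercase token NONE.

v1: WRITE b=5  (b history now [(1, 5)])
READ a @v1: history=[] -> no version <= 1 -> NONE
v2: WRITE b=13  (b history now [(1, 5), (2, 13)])
READ b @v1: history=[(1, 5), (2, 13)] -> pick v1 -> 5
v3: WRITE b=29  (b history now [(1, 5), (2, 13), (3, 29)])
READ b @v3: history=[(1, 5), (2, 13), (3, 29)] -> pick v3 -> 29
READ a @v1: history=[] -> no version <= 1 -> NONE
v4: WRITE b=13  (b history now [(1, 5), (2, 13), (3, 29), (4, 13)])
v5: WRITE b=23  (b history now [(1, 5), (2, 13), (3, 29), (4, 13), (5, 23)])
v6: WRITE b=14  (b history now [(1, 5), (2, 13), (3, 29), (4, 13), (5, 23), (6, 14)])
v7: WRITE b=16  (b history now [(1, 5), (2, 13), (3, 29), (4, 13), (5, 23), (6, 14), (7, 16)])
v8: WRITE a=9  (a history now [(8, 9)])
v9: WRITE b=30  (b history now [(1, 5), (2, 13), (3, 29), (4, 13), (5, 23), (6, 14), (7, 16), (9, 30)])
v10: WRITE b=15  (b history now [(1, 5), (2, 13), (3, 29), (4, 13), (5, 23), (6, 14), (7, 16), (9, 30), (10, 15)])
READ b @v1: history=[(1, 5), (2, 13), (3, 29), (4, 13), (5, 23), (6, 14), (7, 16), (9, 30), (10, 15)] -> pick v1 -> 5
v11: WRITE b=14  (b history now [(1, 5), (2, 13), (3, 29), (4, 13), (5, 23), (6, 14), (7, 16), (9, 30), (10, 15), (11, 14)])
v12: WRITE b=7  (b history now [(1, 5), (2, 13), (3, 29), (4, 13), (5, 23), (6, 14), (7, 16), (9, 30), (10, 15), (11, 14), (12, 7)])
v13: WRITE a=18  (a history now [(8, 9), (13, 18)])
v14: WRITE b=17  (b history now [(1, 5), (2, 13), (3, 29), (4, 13), (5, 23), (6, 14), (7, 16), (9, 30), (10, 15), (11, 14), (12, 7), (14, 17)])
v15: WRITE a=18  (a history now [(8, 9), (13, 18), (15, 18)])
READ b @v10: history=[(1, 5), (2, 13), (3, 29), (4, 13), (5, 23), (6, 14), (7, 16), (9, 30), (10, 15), (11, 14), (12, 7), (14, 17)] -> pick v10 -> 15
v16: WRITE a=19  (a history now [(8, 9), (13, 18), (15, 18), (16, 19)])
READ a @v9: history=[(8, 9), (13, 18), (15, 18), (16, 19)] -> pick v8 -> 9
READ b @v5: history=[(1, 5), (2, 13), (3, 29), (4, 13), (5, 23), (6, 14), (7, 16), (9, 30), (10, 15), (11, 14), (12, 7), (14, 17)] -> pick v5 -> 23

Answer: NONE
5
29
NONE
5
15
9
23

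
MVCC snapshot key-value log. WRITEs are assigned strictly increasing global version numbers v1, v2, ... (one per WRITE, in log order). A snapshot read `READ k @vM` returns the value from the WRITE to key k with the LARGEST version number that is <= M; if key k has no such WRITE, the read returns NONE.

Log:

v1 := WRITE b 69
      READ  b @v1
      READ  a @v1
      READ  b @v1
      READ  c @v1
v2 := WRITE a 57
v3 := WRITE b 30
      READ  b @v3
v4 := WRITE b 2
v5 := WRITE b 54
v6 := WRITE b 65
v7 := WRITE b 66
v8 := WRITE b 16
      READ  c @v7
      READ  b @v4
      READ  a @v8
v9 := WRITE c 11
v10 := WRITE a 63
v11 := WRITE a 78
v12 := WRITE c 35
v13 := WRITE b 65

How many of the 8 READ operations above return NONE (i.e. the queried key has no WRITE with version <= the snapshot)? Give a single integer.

v1: WRITE b=69  (b history now [(1, 69)])
READ b @v1: history=[(1, 69)] -> pick v1 -> 69
READ a @v1: history=[] -> no version <= 1 -> NONE
READ b @v1: history=[(1, 69)] -> pick v1 -> 69
READ c @v1: history=[] -> no version <= 1 -> NONE
v2: WRITE a=57  (a history now [(2, 57)])
v3: WRITE b=30  (b history now [(1, 69), (3, 30)])
READ b @v3: history=[(1, 69), (3, 30)] -> pick v3 -> 30
v4: WRITE b=2  (b history now [(1, 69), (3, 30), (4, 2)])
v5: WRITE b=54  (b history now [(1, 69), (3, 30), (4, 2), (5, 54)])
v6: WRITE b=65  (b history now [(1, 69), (3, 30), (4, 2), (5, 54), (6, 65)])
v7: WRITE b=66  (b history now [(1, 69), (3, 30), (4, 2), (5, 54), (6, 65), (7, 66)])
v8: WRITE b=16  (b history now [(1, 69), (3, 30), (4, 2), (5, 54), (6, 65), (7, 66), (8, 16)])
READ c @v7: history=[] -> no version <= 7 -> NONE
READ b @v4: history=[(1, 69), (3, 30), (4, 2), (5, 54), (6, 65), (7, 66), (8, 16)] -> pick v4 -> 2
READ a @v8: history=[(2, 57)] -> pick v2 -> 57
v9: WRITE c=11  (c history now [(9, 11)])
v10: WRITE a=63  (a history now [(2, 57), (10, 63)])
v11: WRITE a=78  (a history now [(2, 57), (10, 63), (11, 78)])
v12: WRITE c=35  (c history now [(9, 11), (12, 35)])
v13: WRITE b=65  (b history now [(1, 69), (3, 30), (4, 2), (5, 54), (6, 65), (7, 66), (8, 16), (13, 65)])
Read results in order: ['69', 'NONE', '69', 'NONE', '30', 'NONE', '2', '57']
NONE count = 3

Answer: 3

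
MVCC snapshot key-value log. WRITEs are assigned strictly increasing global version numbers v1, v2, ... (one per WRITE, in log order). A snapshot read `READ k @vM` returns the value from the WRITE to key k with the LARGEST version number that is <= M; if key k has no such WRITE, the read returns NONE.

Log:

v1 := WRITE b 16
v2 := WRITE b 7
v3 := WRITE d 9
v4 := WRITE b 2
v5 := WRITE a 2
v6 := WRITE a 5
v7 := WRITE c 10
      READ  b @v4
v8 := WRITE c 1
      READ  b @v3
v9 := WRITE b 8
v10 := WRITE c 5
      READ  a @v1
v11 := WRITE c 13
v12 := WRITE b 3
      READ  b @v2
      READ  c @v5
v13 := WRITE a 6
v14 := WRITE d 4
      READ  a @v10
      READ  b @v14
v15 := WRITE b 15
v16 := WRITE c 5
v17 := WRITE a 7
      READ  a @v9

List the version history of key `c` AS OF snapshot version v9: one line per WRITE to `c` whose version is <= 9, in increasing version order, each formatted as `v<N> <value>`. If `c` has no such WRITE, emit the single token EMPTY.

Scan writes for key=c with version <= 9:
  v1 WRITE b 16 -> skip
  v2 WRITE b 7 -> skip
  v3 WRITE d 9 -> skip
  v4 WRITE b 2 -> skip
  v5 WRITE a 2 -> skip
  v6 WRITE a 5 -> skip
  v7 WRITE c 10 -> keep
  v8 WRITE c 1 -> keep
  v9 WRITE b 8 -> skip
  v10 WRITE c 5 -> drop (> snap)
  v11 WRITE c 13 -> drop (> snap)
  v12 WRITE b 3 -> skip
  v13 WRITE a 6 -> skip
  v14 WRITE d 4 -> skip
  v15 WRITE b 15 -> skip
  v16 WRITE c 5 -> drop (> snap)
  v17 WRITE a 7 -> skip
Collected: [(7, 10), (8, 1)]

Answer: v7 10
v8 1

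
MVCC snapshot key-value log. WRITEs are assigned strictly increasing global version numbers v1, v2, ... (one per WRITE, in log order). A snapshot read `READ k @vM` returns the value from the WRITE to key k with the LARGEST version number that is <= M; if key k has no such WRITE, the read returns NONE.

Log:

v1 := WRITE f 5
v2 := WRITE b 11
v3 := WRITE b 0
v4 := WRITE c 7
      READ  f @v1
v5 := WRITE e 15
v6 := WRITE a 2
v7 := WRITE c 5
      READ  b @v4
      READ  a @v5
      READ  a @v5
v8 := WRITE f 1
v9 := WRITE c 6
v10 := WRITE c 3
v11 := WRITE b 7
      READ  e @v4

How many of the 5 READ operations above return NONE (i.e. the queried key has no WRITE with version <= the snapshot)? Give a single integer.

Answer: 3

Derivation:
v1: WRITE f=5  (f history now [(1, 5)])
v2: WRITE b=11  (b history now [(2, 11)])
v3: WRITE b=0  (b history now [(2, 11), (3, 0)])
v4: WRITE c=7  (c history now [(4, 7)])
READ f @v1: history=[(1, 5)] -> pick v1 -> 5
v5: WRITE e=15  (e history now [(5, 15)])
v6: WRITE a=2  (a history now [(6, 2)])
v7: WRITE c=5  (c history now [(4, 7), (7, 5)])
READ b @v4: history=[(2, 11), (3, 0)] -> pick v3 -> 0
READ a @v5: history=[(6, 2)] -> no version <= 5 -> NONE
READ a @v5: history=[(6, 2)] -> no version <= 5 -> NONE
v8: WRITE f=1  (f history now [(1, 5), (8, 1)])
v9: WRITE c=6  (c history now [(4, 7), (7, 5), (9, 6)])
v10: WRITE c=3  (c history now [(4, 7), (7, 5), (9, 6), (10, 3)])
v11: WRITE b=7  (b history now [(2, 11), (3, 0), (11, 7)])
READ e @v4: history=[(5, 15)] -> no version <= 4 -> NONE
Read results in order: ['5', '0', 'NONE', 'NONE', 'NONE']
NONE count = 3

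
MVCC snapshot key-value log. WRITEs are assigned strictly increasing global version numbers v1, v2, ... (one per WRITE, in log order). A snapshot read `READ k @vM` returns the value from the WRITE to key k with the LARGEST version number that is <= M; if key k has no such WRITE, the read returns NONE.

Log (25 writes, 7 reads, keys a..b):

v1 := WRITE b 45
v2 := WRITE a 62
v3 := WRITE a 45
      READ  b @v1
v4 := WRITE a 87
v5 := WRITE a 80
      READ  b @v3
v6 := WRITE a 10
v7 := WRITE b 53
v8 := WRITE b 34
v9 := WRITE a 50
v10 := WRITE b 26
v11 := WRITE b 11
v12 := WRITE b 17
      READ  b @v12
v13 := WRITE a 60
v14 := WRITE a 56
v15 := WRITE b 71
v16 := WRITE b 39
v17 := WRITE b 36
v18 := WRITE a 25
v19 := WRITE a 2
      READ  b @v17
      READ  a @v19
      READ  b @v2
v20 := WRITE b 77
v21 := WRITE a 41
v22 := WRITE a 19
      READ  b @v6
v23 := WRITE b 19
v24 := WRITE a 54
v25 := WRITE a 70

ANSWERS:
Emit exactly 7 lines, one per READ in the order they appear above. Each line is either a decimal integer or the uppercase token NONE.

v1: WRITE b=45  (b history now [(1, 45)])
v2: WRITE a=62  (a history now [(2, 62)])
v3: WRITE a=45  (a history now [(2, 62), (3, 45)])
READ b @v1: history=[(1, 45)] -> pick v1 -> 45
v4: WRITE a=87  (a history now [(2, 62), (3, 45), (4, 87)])
v5: WRITE a=80  (a history now [(2, 62), (3, 45), (4, 87), (5, 80)])
READ b @v3: history=[(1, 45)] -> pick v1 -> 45
v6: WRITE a=10  (a history now [(2, 62), (3, 45), (4, 87), (5, 80), (6, 10)])
v7: WRITE b=53  (b history now [(1, 45), (7, 53)])
v8: WRITE b=34  (b history now [(1, 45), (7, 53), (8, 34)])
v9: WRITE a=50  (a history now [(2, 62), (3, 45), (4, 87), (5, 80), (6, 10), (9, 50)])
v10: WRITE b=26  (b history now [(1, 45), (7, 53), (8, 34), (10, 26)])
v11: WRITE b=11  (b history now [(1, 45), (7, 53), (8, 34), (10, 26), (11, 11)])
v12: WRITE b=17  (b history now [(1, 45), (7, 53), (8, 34), (10, 26), (11, 11), (12, 17)])
READ b @v12: history=[(1, 45), (7, 53), (8, 34), (10, 26), (11, 11), (12, 17)] -> pick v12 -> 17
v13: WRITE a=60  (a history now [(2, 62), (3, 45), (4, 87), (5, 80), (6, 10), (9, 50), (13, 60)])
v14: WRITE a=56  (a history now [(2, 62), (3, 45), (4, 87), (5, 80), (6, 10), (9, 50), (13, 60), (14, 56)])
v15: WRITE b=71  (b history now [(1, 45), (7, 53), (8, 34), (10, 26), (11, 11), (12, 17), (15, 71)])
v16: WRITE b=39  (b history now [(1, 45), (7, 53), (8, 34), (10, 26), (11, 11), (12, 17), (15, 71), (16, 39)])
v17: WRITE b=36  (b history now [(1, 45), (7, 53), (8, 34), (10, 26), (11, 11), (12, 17), (15, 71), (16, 39), (17, 36)])
v18: WRITE a=25  (a history now [(2, 62), (3, 45), (4, 87), (5, 80), (6, 10), (9, 50), (13, 60), (14, 56), (18, 25)])
v19: WRITE a=2  (a history now [(2, 62), (3, 45), (4, 87), (5, 80), (6, 10), (9, 50), (13, 60), (14, 56), (18, 25), (19, 2)])
READ b @v17: history=[(1, 45), (7, 53), (8, 34), (10, 26), (11, 11), (12, 17), (15, 71), (16, 39), (17, 36)] -> pick v17 -> 36
READ a @v19: history=[(2, 62), (3, 45), (4, 87), (5, 80), (6, 10), (9, 50), (13, 60), (14, 56), (18, 25), (19, 2)] -> pick v19 -> 2
READ b @v2: history=[(1, 45), (7, 53), (8, 34), (10, 26), (11, 11), (12, 17), (15, 71), (16, 39), (17, 36)] -> pick v1 -> 45
v20: WRITE b=77  (b history now [(1, 45), (7, 53), (8, 34), (10, 26), (11, 11), (12, 17), (15, 71), (16, 39), (17, 36), (20, 77)])
v21: WRITE a=41  (a history now [(2, 62), (3, 45), (4, 87), (5, 80), (6, 10), (9, 50), (13, 60), (14, 56), (18, 25), (19, 2), (21, 41)])
v22: WRITE a=19  (a history now [(2, 62), (3, 45), (4, 87), (5, 80), (6, 10), (9, 50), (13, 60), (14, 56), (18, 25), (19, 2), (21, 41), (22, 19)])
READ b @v6: history=[(1, 45), (7, 53), (8, 34), (10, 26), (11, 11), (12, 17), (15, 71), (16, 39), (17, 36), (20, 77)] -> pick v1 -> 45
v23: WRITE b=19  (b history now [(1, 45), (7, 53), (8, 34), (10, 26), (11, 11), (12, 17), (15, 71), (16, 39), (17, 36), (20, 77), (23, 19)])
v24: WRITE a=54  (a history now [(2, 62), (3, 45), (4, 87), (5, 80), (6, 10), (9, 50), (13, 60), (14, 56), (18, 25), (19, 2), (21, 41), (22, 19), (24, 54)])
v25: WRITE a=70  (a history now [(2, 62), (3, 45), (4, 87), (5, 80), (6, 10), (9, 50), (13, 60), (14, 56), (18, 25), (19, 2), (21, 41), (22, 19), (24, 54), (25, 70)])

Answer: 45
45
17
36
2
45
45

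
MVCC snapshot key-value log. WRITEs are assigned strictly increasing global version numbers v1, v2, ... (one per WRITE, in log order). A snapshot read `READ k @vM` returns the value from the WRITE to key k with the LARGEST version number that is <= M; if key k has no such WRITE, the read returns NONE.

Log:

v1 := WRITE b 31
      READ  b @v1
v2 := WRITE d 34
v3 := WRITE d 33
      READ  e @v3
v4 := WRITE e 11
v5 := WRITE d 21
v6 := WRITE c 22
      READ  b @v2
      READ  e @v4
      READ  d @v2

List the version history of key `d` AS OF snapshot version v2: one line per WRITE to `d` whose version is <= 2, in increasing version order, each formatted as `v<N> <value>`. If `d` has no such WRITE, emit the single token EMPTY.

Answer: v2 34

Derivation:
Scan writes for key=d with version <= 2:
  v1 WRITE b 31 -> skip
  v2 WRITE d 34 -> keep
  v3 WRITE d 33 -> drop (> snap)
  v4 WRITE e 11 -> skip
  v5 WRITE d 21 -> drop (> snap)
  v6 WRITE c 22 -> skip
Collected: [(2, 34)]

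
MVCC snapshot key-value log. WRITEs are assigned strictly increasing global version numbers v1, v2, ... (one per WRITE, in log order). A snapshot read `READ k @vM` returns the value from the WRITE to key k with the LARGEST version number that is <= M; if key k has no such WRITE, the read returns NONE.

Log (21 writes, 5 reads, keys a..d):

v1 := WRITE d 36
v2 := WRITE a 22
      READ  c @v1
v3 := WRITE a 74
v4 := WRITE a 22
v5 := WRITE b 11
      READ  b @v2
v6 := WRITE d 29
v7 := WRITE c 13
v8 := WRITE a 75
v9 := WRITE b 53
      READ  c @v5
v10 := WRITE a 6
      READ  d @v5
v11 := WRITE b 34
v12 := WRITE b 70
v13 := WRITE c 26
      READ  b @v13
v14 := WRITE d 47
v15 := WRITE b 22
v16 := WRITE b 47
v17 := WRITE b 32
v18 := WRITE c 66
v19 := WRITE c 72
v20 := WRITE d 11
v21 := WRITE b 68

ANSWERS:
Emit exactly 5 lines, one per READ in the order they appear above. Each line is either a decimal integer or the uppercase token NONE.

Answer: NONE
NONE
NONE
36
70

Derivation:
v1: WRITE d=36  (d history now [(1, 36)])
v2: WRITE a=22  (a history now [(2, 22)])
READ c @v1: history=[] -> no version <= 1 -> NONE
v3: WRITE a=74  (a history now [(2, 22), (3, 74)])
v4: WRITE a=22  (a history now [(2, 22), (3, 74), (4, 22)])
v5: WRITE b=11  (b history now [(5, 11)])
READ b @v2: history=[(5, 11)] -> no version <= 2 -> NONE
v6: WRITE d=29  (d history now [(1, 36), (6, 29)])
v7: WRITE c=13  (c history now [(7, 13)])
v8: WRITE a=75  (a history now [(2, 22), (3, 74), (4, 22), (8, 75)])
v9: WRITE b=53  (b history now [(5, 11), (9, 53)])
READ c @v5: history=[(7, 13)] -> no version <= 5 -> NONE
v10: WRITE a=6  (a history now [(2, 22), (3, 74), (4, 22), (8, 75), (10, 6)])
READ d @v5: history=[(1, 36), (6, 29)] -> pick v1 -> 36
v11: WRITE b=34  (b history now [(5, 11), (9, 53), (11, 34)])
v12: WRITE b=70  (b history now [(5, 11), (9, 53), (11, 34), (12, 70)])
v13: WRITE c=26  (c history now [(7, 13), (13, 26)])
READ b @v13: history=[(5, 11), (9, 53), (11, 34), (12, 70)] -> pick v12 -> 70
v14: WRITE d=47  (d history now [(1, 36), (6, 29), (14, 47)])
v15: WRITE b=22  (b history now [(5, 11), (9, 53), (11, 34), (12, 70), (15, 22)])
v16: WRITE b=47  (b history now [(5, 11), (9, 53), (11, 34), (12, 70), (15, 22), (16, 47)])
v17: WRITE b=32  (b history now [(5, 11), (9, 53), (11, 34), (12, 70), (15, 22), (16, 47), (17, 32)])
v18: WRITE c=66  (c history now [(7, 13), (13, 26), (18, 66)])
v19: WRITE c=72  (c history now [(7, 13), (13, 26), (18, 66), (19, 72)])
v20: WRITE d=11  (d history now [(1, 36), (6, 29), (14, 47), (20, 11)])
v21: WRITE b=68  (b history now [(5, 11), (9, 53), (11, 34), (12, 70), (15, 22), (16, 47), (17, 32), (21, 68)])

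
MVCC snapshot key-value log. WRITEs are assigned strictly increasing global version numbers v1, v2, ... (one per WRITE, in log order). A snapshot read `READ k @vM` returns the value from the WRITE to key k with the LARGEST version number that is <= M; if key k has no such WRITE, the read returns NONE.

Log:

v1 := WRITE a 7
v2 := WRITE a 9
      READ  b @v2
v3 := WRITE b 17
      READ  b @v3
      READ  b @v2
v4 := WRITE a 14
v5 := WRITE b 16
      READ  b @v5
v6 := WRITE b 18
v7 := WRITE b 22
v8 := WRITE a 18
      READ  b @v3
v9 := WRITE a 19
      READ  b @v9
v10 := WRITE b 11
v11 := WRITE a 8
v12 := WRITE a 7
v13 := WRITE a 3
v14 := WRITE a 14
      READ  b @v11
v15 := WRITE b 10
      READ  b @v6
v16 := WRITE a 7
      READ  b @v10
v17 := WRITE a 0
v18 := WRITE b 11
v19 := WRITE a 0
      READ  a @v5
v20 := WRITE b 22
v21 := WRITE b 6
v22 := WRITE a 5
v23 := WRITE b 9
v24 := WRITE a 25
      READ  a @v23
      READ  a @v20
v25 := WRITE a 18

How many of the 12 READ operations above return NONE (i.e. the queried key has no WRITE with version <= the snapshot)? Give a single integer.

Answer: 2

Derivation:
v1: WRITE a=7  (a history now [(1, 7)])
v2: WRITE a=9  (a history now [(1, 7), (2, 9)])
READ b @v2: history=[] -> no version <= 2 -> NONE
v3: WRITE b=17  (b history now [(3, 17)])
READ b @v3: history=[(3, 17)] -> pick v3 -> 17
READ b @v2: history=[(3, 17)] -> no version <= 2 -> NONE
v4: WRITE a=14  (a history now [(1, 7), (2, 9), (4, 14)])
v5: WRITE b=16  (b history now [(3, 17), (5, 16)])
READ b @v5: history=[(3, 17), (5, 16)] -> pick v5 -> 16
v6: WRITE b=18  (b history now [(3, 17), (5, 16), (6, 18)])
v7: WRITE b=22  (b history now [(3, 17), (5, 16), (6, 18), (7, 22)])
v8: WRITE a=18  (a history now [(1, 7), (2, 9), (4, 14), (8, 18)])
READ b @v3: history=[(3, 17), (5, 16), (6, 18), (7, 22)] -> pick v3 -> 17
v9: WRITE a=19  (a history now [(1, 7), (2, 9), (4, 14), (8, 18), (9, 19)])
READ b @v9: history=[(3, 17), (5, 16), (6, 18), (7, 22)] -> pick v7 -> 22
v10: WRITE b=11  (b history now [(3, 17), (5, 16), (6, 18), (7, 22), (10, 11)])
v11: WRITE a=8  (a history now [(1, 7), (2, 9), (4, 14), (8, 18), (9, 19), (11, 8)])
v12: WRITE a=7  (a history now [(1, 7), (2, 9), (4, 14), (8, 18), (9, 19), (11, 8), (12, 7)])
v13: WRITE a=3  (a history now [(1, 7), (2, 9), (4, 14), (8, 18), (9, 19), (11, 8), (12, 7), (13, 3)])
v14: WRITE a=14  (a history now [(1, 7), (2, 9), (4, 14), (8, 18), (9, 19), (11, 8), (12, 7), (13, 3), (14, 14)])
READ b @v11: history=[(3, 17), (5, 16), (6, 18), (7, 22), (10, 11)] -> pick v10 -> 11
v15: WRITE b=10  (b history now [(3, 17), (5, 16), (6, 18), (7, 22), (10, 11), (15, 10)])
READ b @v6: history=[(3, 17), (5, 16), (6, 18), (7, 22), (10, 11), (15, 10)] -> pick v6 -> 18
v16: WRITE a=7  (a history now [(1, 7), (2, 9), (4, 14), (8, 18), (9, 19), (11, 8), (12, 7), (13, 3), (14, 14), (16, 7)])
READ b @v10: history=[(3, 17), (5, 16), (6, 18), (7, 22), (10, 11), (15, 10)] -> pick v10 -> 11
v17: WRITE a=0  (a history now [(1, 7), (2, 9), (4, 14), (8, 18), (9, 19), (11, 8), (12, 7), (13, 3), (14, 14), (16, 7), (17, 0)])
v18: WRITE b=11  (b history now [(3, 17), (5, 16), (6, 18), (7, 22), (10, 11), (15, 10), (18, 11)])
v19: WRITE a=0  (a history now [(1, 7), (2, 9), (4, 14), (8, 18), (9, 19), (11, 8), (12, 7), (13, 3), (14, 14), (16, 7), (17, 0), (19, 0)])
READ a @v5: history=[(1, 7), (2, 9), (4, 14), (8, 18), (9, 19), (11, 8), (12, 7), (13, 3), (14, 14), (16, 7), (17, 0), (19, 0)] -> pick v4 -> 14
v20: WRITE b=22  (b history now [(3, 17), (5, 16), (6, 18), (7, 22), (10, 11), (15, 10), (18, 11), (20, 22)])
v21: WRITE b=6  (b history now [(3, 17), (5, 16), (6, 18), (7, 22), (10, 11), (15, 10), (18, 11), (20, 22), (21, 6)])
v22: WRITE a=5  (a history now [(1, 7), (2, 9), (4, 14), (8, 18), (9, 19), (11, 8), (12, 7), (13, 3), (14, 14), (16, 7), (17, 0), (19, 0), (22, 5)])
v23: WRITE b=9  (b history now [(3, 17), (5, 16), (6, 18), (7, 22), (10, 11), (15, 10), (18, 11), (20, 22), (21, 6), (23, 9)])
v24: WRITE a=25  (a history now [(1, 7), (2, 9), (4, 14), (8, 18), (9, 19), (11, 8), (12, 7), (13, 3), (14, 14), (16, 7), (17, 0), (19, 0), (22, 5), (24, 25)])
READ a @v23: history=[(1, 7), (2, 9), (4, 14), (8, 18), (9, 19), (11, 8), (12, 7), (13, 3), (14, 14), (16, 7), (17, 0), (19, 0), (22, 5), (24, 25)] -> pick v22 -> 5
READ a @v20: history=[(1, 7), (2, 9), (4, 14), (8, 18), (9, 19), (11, 8), (12, 7), (13, 3), (14, 14), (16, 7), (17, 0), (19, 0), (22, 5), (24, 25)] -> pick v19 -> 0
v25: WRITE a=18  (a history now [(1, 7), (2, 9), (4, 14), (8, 18), (9, 19), (11, 8), (12, 7), (13, 3), (14, 14), (16, 7), (17, 0), (19, 0), (22, 5), (24, 25), (25, 18)])
Read results in order: ['NONE', '17', 'NONE', '16', '17', '22', '11', '18', '11', '14', '5', '0']
NONE count = 2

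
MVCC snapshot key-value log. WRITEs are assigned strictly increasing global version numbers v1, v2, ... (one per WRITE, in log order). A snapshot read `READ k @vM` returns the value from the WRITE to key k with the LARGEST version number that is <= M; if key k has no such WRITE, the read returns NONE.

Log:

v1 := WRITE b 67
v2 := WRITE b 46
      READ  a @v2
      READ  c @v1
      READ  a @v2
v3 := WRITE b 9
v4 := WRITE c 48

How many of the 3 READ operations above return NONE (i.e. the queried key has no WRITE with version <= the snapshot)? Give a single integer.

v1: WRITE b=67  (b history now [(1, 67)])
v2: WRITE b=46  (b history now [(1, 67), (2, 46)])
READ a @v2: history=[] -> no version <= 2 -> NONE
READ c @v1: history=[] -> no version <= 1 -> NONE
READ a @v2: history=[] -> no version <= 2 -> NONE
v3: WRITE b=9  (b history now [(1, 67), (2, 46), (3, 9)])
v4: WRITE c=48  (c history now [(4, 48)])
Read results in order: ['NONE', 'NONE', 'NONE']
NONE count = 3

Answer: 3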